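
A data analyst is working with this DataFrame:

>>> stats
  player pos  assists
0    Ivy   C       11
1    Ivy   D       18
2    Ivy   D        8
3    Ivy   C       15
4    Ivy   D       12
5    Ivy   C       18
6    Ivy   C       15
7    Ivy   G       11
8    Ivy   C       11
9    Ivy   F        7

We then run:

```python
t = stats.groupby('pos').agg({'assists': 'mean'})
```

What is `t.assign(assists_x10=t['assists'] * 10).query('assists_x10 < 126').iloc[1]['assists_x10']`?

group by pos, mean of assists:
       assists
pos           
C    14.000000
D    12.666667
F     7.000000
G    11.000000
add column assists_x10 = t['assists'] * 10:
       assists  assists_x10
pos                        
C    14.000000   140.000000
D    12.666667   126.666667
F     7.000000    70.000000
G    11.000000   110.000000
filter rows where assists_x10 < 126:
     assists  assists_x10
pos                      
F        7.0         70.0
G       11.0        110.0
Reading off the value at position 1, column 'assists_x10', we get 110.0.

110.0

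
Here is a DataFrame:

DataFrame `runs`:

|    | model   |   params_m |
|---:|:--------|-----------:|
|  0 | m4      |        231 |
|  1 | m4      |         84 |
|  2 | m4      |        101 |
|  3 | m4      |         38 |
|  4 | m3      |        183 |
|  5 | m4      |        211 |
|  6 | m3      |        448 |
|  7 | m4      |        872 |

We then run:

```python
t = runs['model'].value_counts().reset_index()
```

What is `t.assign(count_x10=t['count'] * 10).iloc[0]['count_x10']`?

60

value_counts of model:
model
m4    6
m3    2
Name: count, dtype: int64
reset_index():
  model  count
0    m4      6
1    m3      2
add column count_x10 = t['count'] * 10:
  model  count  count_x10
0    m4      6         60
1    m3      2         20
Reading off the value at position 0, column 'count_x10', we get 60.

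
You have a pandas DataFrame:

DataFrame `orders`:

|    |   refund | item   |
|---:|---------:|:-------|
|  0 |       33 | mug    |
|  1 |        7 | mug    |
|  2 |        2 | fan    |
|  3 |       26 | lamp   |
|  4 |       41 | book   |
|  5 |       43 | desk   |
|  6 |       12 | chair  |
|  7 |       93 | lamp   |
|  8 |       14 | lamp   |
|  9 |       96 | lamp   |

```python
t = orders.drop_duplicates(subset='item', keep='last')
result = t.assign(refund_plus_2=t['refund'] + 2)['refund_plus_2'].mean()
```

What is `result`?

35.5

drop duplicate item (keep=last):
   refund   item
1       7    mug
2       2    fan
4      41   book
5      43   desk
6      12  chair
9      96   lamp
add column refund_plus_2 = t['refund'] + 2:
   refund   item  refund_plus_2
1       7    mug              9
2       2    fan              4
4      41   book             43
5      43   desk             45
6      12  chair             14
9      96   lamp             98
Reading off the mean of column 'refund_plus_2', we get 35.5.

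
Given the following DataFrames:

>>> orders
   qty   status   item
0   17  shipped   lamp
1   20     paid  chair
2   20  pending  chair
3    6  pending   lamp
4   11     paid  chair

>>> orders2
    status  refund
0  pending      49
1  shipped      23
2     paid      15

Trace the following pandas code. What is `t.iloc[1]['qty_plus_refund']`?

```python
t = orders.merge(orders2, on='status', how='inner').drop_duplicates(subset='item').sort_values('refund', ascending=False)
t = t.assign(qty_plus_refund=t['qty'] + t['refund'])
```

merge on 'status' (how='inner') → 5 rows:
   qty   status   item  refund
0   17  shipped   lamp      23
1   20     paid  chair      15
2   20  pending  chair      49
3    6  pending   lamp      49
4   11     paid  chair      15
drop duplicate item (keep=first):
   qty   status   item  refund
0   17  shipped   lamp      23
1   20     paid  chair      15
sort by refund descending:
   qty   status   item  refund
0   17  shipped   lamp      23
1   20     paid  chair      15
add column qty_plus_refund = t['qty'] + t['refund']:
   qty   status   item  refund  qty_plus_refund
0   17  shipped   lamp      23               40
1   20     paid  chair      15               35

35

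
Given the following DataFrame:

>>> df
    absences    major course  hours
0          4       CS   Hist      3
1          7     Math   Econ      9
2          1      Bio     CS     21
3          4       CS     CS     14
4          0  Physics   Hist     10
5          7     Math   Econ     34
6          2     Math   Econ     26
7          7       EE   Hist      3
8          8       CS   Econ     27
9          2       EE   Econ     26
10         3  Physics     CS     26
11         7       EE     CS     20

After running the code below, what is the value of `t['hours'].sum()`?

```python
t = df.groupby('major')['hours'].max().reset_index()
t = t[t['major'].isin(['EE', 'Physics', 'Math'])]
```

group by major, max of hours:
major
Bio        21
CS         27
EE         26
Math       34
Physics    26
Name: hours, dtype: int64
reset_index():
     major  hours
0      Bio     21
1       CS     27
2       EE     26
3     Math     34
4  Physics     26
filter rows where major in ['EE', 'Physics', 'Math']:
     major  hours
2       EE     26
3     Math     34
4  Physics     26

86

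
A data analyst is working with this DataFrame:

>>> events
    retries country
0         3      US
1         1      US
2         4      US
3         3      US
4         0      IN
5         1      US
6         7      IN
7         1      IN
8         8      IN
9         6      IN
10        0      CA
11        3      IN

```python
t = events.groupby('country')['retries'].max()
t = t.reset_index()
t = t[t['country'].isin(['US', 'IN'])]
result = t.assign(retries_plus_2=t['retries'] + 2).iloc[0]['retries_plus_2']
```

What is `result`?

group by country, max of retries:
country
CA    0
IN    8
US    4
Name: retries, dtype: int64
reset_index():
  country  retries
0      CA        0
1      IN        8
2      US        4
filter rows where country in ['US', 'IN']:
  country  retries
1      IN        8
2      US        4
add column retries_plus_2 = t['retries'] + 2:
  country  retries  retries_plus_2
1      IN        8              10
2      US        4               6
Then the value at position 0, column 'retries_plus_2': 10

10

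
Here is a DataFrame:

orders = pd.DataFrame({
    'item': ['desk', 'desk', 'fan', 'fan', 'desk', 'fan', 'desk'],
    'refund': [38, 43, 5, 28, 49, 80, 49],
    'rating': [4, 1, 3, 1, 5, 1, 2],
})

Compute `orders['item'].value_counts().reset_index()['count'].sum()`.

7

value_counts of item:
item
desk    4
fan     3
Name: count, dtype: int64
reset_index():
   item  count
0  desk      4
1   fan      3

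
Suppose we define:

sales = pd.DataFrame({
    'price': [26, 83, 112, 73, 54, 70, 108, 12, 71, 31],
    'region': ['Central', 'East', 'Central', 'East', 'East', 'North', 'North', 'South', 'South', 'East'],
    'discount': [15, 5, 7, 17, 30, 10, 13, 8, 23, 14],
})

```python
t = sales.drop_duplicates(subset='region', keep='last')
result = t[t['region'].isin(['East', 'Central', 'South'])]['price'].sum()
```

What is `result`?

214

drop duplicate region (keep=last):
   price   region  discount
2    112  Central         7
6    108    North        13
8     71    South        23
9     31     East        14
filter rows where region in ['East', 'Central', 'South']:
   price   region  discount
2    112  Central         7
8     71    South        23
9     31     East        14
Taking the sum of column 'price' gives 214.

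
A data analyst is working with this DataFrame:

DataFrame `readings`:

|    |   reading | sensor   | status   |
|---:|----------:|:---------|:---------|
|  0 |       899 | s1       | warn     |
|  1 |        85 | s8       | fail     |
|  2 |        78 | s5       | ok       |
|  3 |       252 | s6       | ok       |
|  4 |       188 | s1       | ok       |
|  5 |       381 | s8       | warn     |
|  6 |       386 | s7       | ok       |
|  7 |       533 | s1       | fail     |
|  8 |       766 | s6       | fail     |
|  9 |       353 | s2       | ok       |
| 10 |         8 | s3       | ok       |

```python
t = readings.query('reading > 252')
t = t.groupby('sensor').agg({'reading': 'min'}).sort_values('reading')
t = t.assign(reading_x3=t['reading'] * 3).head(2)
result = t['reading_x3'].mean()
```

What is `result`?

1101.0

filter rows where reading > 252:
   reading sensor status
0      899     s1   warn
5      381     s8   warn
6      386     s7     ok
7      533     s1   fail
8      766     s6   fail
9      353     s2     ok
group by sensor, min of reading:
        reading
sensor         
s1          533
s2          353
s6          766
s7          386
s8          381
sort by reading:
        reading
sensor         
s2          353
s8          381
s7          386
s1          533
s6          766
add column reading_x3 = t['reading'] * 3:
        reading  reading_x3
sensor                     
s2          353        1059
s8          381        1143
s7          386        1158
s1          533        1599
s6          766        2298
take first 2 rows:
        reading  reading_x3
sensor                     
s2          353        1059
s8          381        1143
mean of column 'reading_x3' → 1101.0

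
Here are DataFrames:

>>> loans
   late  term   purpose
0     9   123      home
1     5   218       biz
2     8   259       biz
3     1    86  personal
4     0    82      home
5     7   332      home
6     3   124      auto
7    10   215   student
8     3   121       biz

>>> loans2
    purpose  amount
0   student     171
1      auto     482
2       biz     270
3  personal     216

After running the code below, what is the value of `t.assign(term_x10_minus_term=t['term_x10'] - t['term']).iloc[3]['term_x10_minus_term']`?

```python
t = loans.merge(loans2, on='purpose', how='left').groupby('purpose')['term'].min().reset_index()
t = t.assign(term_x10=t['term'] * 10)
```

merge on 'purpose' (how='left') → 9 rows:
   late  term   purpose  amount
0     9   123      home     NaN
1     5   218       biz   270.0
2     8   259       biz   270.0
3     1    86  personal   216.0
4     0    82      home     NaN
5     7   332      home     NaN
6     3   124      auto   482.0
7    10   215   student   171.0
8     3   121       biz   270.0
group by purpose, min of term:
purpose
auto        124
biz         121
home         82
personal     86
student     215
Name: term, dtype: int64
reset_index():
    purpose  term
0      auto   124
1       biz   121
2      home    82
3  personal    86
4   student   215
add column term_x10 = t['term'] * 10:
    purpose  term  term_x10
0      auto   124      1240
1       biz   121      1210
2      home    82       820
3  personal    86       860
4   student   215      2150
add column term_x10_minus_term = t['term_x10'] - t['term']:
    purpose  term  term_x10  term_x10_minus_term
0      auto   124      1240                 1116
1       biz   121      1210                 1089
2      home    82       820                  738
3  personal    86       860                  774
4   student   215      2150                 1935
Hence 774.

774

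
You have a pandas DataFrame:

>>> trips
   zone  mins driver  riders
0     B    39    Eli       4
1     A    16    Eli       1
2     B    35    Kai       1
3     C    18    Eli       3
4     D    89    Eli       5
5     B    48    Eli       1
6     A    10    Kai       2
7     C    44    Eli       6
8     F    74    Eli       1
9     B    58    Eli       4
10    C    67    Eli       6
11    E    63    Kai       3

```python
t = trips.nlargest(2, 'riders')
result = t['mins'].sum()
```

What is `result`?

take 2 rows with largest riders:
   zone  mins driver  riders
7     C    44    Eli       6
10    C    67    Eli       6
Finally, sum of column 'mins' = 111.

111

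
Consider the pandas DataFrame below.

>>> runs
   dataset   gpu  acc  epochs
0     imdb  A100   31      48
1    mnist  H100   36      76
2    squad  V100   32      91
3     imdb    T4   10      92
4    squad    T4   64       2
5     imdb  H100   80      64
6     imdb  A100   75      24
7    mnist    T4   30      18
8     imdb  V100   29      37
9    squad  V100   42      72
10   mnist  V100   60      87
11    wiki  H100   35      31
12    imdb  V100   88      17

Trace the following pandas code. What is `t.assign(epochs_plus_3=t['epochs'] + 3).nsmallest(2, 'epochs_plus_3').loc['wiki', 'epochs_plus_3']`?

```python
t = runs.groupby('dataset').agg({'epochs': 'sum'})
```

group by dataset, sum of epochs:
         epochs
dataset        
imdb        282
mnist       181
squad       165
wiki         31
add column epochs_plus_3 = t['epochs'] + 3:
         epochs  epochs_plus_3
dataset                       
imdb        282            285
mnist       181            184
squad       165            168
wiki         31             34
take 2 rows with smallest epochs_plus_3:
         epochs  epochs_plus_3
dataset                       
wiki         31             34
squad       165            168

34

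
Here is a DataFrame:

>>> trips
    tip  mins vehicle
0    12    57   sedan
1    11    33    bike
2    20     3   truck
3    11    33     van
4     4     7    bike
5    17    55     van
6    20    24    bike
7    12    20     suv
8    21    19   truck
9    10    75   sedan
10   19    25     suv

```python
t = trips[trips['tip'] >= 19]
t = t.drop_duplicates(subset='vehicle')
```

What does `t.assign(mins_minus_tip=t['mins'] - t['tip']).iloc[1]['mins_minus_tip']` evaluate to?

filter rows where tip >= 19:
    tip  mins vehicle
2    20     3   truck
6    20    24    bike
8    21    19   truck
10   19    25     suv
drop duplicate vehicle (keep=first):
    tip  mins vehicle
2    20     3   truck
6    20    24    bike
10   19    25     suv
add column mins_minus_tip = t['mins'] - t['tip']:
    tip  mins vehicle  mins_minus_tip
2    20     3   truck             -17
6    20    24    bike               4
10   19    25     suv               6
The value at position 1, column 'mins_minus_tip' is 4.

4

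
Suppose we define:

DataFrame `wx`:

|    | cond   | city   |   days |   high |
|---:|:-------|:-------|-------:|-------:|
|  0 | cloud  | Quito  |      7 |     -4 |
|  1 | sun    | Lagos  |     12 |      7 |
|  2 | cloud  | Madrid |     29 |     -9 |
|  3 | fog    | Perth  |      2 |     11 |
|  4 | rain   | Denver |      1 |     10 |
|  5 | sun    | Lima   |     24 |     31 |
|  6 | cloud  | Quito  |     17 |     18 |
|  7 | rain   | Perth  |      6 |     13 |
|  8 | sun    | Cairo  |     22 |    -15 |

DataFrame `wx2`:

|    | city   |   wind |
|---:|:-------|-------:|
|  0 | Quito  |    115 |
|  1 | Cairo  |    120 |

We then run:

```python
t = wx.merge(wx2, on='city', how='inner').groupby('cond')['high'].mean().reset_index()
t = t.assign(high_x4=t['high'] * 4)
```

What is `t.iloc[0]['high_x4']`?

28.0

merge on 'city' (how='inner') → 3 rows:
    cond   city  days  high  wind
0  cloud  Quito     7    -4   115
1  cloud  Quito    17    18   115
2    sun  Cairo    22   -15   120
group by cond, mean of high:
cond
cloud     7.0
sun     -15.0
Name: high, dtype: float64
reset_index():
    cond  high
0  cloud   7.0
1    sun -15.0
add column high_x4 = t['high'] * 4:
    cond  high  high_x4
0  cloud   7.0     28.0
1    sun -15.0    -60.0
Finally, value at position 0, column 'high_x4' = 28.0.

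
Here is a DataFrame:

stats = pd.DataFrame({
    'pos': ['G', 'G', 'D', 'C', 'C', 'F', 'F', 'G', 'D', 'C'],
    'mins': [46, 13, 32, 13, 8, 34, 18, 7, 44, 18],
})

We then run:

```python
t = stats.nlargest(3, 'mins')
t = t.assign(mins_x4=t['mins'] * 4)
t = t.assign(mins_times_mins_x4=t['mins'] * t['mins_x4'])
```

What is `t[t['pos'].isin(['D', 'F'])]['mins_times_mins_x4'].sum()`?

take 3 rows with largest mins:
  pos  mins
0   G    46
8   D    44
5   F    34
add column mins_x4 = t['mins'] * 4:
  pos  mins  mins_x4
0   G    46      184
8   D    44      176
5   F    34      136
add column mins_times_mins_x4 = t['mins'] * t['mins_x4']:
  pos  mins  mins_x4  mins_times_mins_x4
0   G    46      184                8464
8   D    44      176                7744
5   F    34      136                4624
filter rows where pos in ['D', 'F']:
  pos  mins  mins_x4  mins_times_mins_x4
8   D    44      176                7744
5   F    34      136                4624
Hence 12368.

12368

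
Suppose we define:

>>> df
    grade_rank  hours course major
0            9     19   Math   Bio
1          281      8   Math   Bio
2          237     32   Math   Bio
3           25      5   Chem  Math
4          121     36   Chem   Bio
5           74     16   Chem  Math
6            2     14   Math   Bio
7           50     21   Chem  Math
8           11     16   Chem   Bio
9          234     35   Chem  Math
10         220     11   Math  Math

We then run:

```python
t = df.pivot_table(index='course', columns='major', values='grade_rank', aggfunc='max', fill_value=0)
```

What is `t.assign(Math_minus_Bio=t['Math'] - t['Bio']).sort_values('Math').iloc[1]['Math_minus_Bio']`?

113

pivot: rows=course, cols=major, max(grade_rank):
major   Bio  Math
course           
Chem    121   234
Math    281   220
add column Math_minus_Bio = t['Math'] - t['Bio']:
major   Bio  Math  Math_minus_Bio
course                           
Chem    121   234             113
Math    281   220             -61
sort by Math:
major   Bio  Math  Math_minus_Bio
course                           
Math    281   220             -61
Chem    121   234             113
The value at position 1, column 'Math_minus_Bio' is 113.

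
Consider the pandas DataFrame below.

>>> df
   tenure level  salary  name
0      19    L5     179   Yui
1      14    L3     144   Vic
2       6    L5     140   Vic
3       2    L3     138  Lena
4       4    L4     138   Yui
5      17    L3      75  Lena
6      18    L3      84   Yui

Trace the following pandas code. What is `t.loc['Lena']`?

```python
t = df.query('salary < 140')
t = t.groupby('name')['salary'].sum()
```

filter rows where salary < 140:
   tenure level  salary  name
3       2    L3     138  Lena
4       4    L4     138   Yui
5      17    L3      75  Lena
6      18    L3      84   Yui
group by name, sum of salary:
name
Lena    213
Yui     222
Name: salary, dtype: int64
So loc['Lena'] = 213.

213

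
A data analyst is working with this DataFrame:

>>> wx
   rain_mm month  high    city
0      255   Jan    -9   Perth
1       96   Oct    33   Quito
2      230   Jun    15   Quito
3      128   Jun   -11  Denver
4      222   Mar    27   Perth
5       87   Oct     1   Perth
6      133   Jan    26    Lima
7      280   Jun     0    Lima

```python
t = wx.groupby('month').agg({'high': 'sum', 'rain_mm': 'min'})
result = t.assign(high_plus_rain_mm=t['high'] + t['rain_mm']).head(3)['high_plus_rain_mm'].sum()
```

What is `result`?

group by month: sum(high), min(rain_mm):
       high  rain_mm
month               
Jan      17      133
Jun       4      128
Mar      27      222
Oct      34       87
add column high_plus_rain_mm = t['high'] + t['rain_mm']:
       high  rain_mm  high_plus_rain_mm
month                                  
Jan      17      133                150
Jun       4      128                132
Mar      27      222                249
Oct      34       87                121
take first 3 rows:
       high  rain_mm  high_plus_rain_mm
month                                  
Jan      17      133                150
Jun       4      128                132
Mar      27      222                249

531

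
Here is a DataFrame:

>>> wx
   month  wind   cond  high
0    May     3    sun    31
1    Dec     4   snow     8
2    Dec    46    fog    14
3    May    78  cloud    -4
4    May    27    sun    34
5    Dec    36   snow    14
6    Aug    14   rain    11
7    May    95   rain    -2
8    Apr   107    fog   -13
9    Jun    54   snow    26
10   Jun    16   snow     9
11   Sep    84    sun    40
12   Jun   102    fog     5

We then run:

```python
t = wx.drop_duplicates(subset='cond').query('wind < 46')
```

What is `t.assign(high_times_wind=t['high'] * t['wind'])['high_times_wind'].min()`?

32

drop duplicate cond (keep=first):
  month  wind   cond  high
0   May     3    sun    31
1   Dec     4   snow     8
2   Dec    46    fog    14
3   May    78  cloud    -4
6   Aug    14   rain    11
filter rows where wind < 46:
  month  wind  cond  high
0   May     3   sun    31
1   Dec     4  snow     8
6   Aug    14  rain    11
add column high_times_wind = t['high'] * t['wind']:
  month  wind  cond  high  high_times_wind
0   May     3   sun    31               93
1   Dec     4  snow     8               32
6   Aug    14  rain    11              154
Hence 32.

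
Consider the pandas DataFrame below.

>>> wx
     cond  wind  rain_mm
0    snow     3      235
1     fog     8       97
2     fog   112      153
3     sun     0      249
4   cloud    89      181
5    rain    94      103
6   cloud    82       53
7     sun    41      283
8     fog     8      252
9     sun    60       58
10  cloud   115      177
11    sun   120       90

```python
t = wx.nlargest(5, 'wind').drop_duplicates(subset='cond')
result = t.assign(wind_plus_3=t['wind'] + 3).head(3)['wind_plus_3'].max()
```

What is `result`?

123

take 5 rows with largest wind:
     cond  wind  rain_mm
11    sun   120       90
10  cloud   115      177
2     fog   112      153
5    rain    94      103
4   cloud    89      181
drop duplicate cond (keep=first):
     cond  wind  rain_mm
11    sun   120       90
10  cloud   115      177
2     fog   112      153
5    rain    94      103
add column wind_plus_3 = t['wind'] + 3:
     cond  wind  rain_mm  wind_plus_3
11    sun   120       90          123
10  cloud   115      177          118
2     fog   112      153          115
5    rain    94      103           97
take first 3 rows:
     cond  wind  rain_mm  wind_plus_3
11    sun   120       90          123
10  cloud   115      177          118
2     fog   112      153          115
Reading off the max of column 'wind_plus_3', we get 123.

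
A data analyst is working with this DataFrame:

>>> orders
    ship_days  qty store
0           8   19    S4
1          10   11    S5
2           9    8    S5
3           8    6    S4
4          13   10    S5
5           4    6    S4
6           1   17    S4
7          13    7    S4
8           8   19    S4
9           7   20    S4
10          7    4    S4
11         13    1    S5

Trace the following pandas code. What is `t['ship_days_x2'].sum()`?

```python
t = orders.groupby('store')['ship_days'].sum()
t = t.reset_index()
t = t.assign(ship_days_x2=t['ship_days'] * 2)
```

group by store, sum of ship_days:
store
S4    56
S5    45
Name: ship_days, dtype: int64
reset_index():
  store  ship_days
0    S4         56
1    S5         45
add column ship_days_x2 = t['ship_days'] * 2:
  store  ship_days  ship_days_x2
0    S4         56           112
1    S5         45            90
sum of column 'ship_days_x2' → 202

202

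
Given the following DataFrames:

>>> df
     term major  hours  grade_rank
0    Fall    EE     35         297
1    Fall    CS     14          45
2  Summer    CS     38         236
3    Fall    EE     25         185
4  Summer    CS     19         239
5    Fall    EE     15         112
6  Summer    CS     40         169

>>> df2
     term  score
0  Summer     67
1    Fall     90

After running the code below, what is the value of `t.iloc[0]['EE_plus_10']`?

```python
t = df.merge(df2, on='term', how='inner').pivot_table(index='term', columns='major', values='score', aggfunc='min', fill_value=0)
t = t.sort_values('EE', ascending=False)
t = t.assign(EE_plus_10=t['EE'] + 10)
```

100

merge on 'term' (how='inner') → 7 rows:
     term major  hours  grade_rank  score
0    Fall    EE     35         297     90
1    Fall    CS     14          45     90
2  Summer    CS     38         236     67
3    Fall    EE     25         185     90
4  Summer    CS     19         239     67
5    Fall    EE     15         112     90
6  Summer    CS     40         169     67
pivot: rows=term, cols=major, min(score):
major   CS  EE
term          
Fall    90  90
Summer  67   0
sort by EE descending:
major   CS  EE
term          
Fall    90  90
Summer  67   0
add column EE_plus_10 = t['EE'] + 10:
major   CS  EE  EE_plus_10
term                      
Fall    90  90         100
Summer  67   0          10
Reading off the value at position 0, column 'EE_plus_10', we get 100.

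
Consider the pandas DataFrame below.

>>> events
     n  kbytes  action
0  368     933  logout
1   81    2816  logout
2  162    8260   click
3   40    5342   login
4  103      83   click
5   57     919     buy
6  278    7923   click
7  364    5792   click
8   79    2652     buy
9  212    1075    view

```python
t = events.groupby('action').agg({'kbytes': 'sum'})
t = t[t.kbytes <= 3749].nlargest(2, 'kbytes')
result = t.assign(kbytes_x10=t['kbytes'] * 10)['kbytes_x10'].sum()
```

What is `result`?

73200

group by action, sum of kbytes:
        kbytes
action        
buy       3571
click    22058
login     5342
logout    3749
view      1075
filter rows where kbytes <= 3749:
        kbytes
action        
buy       3571
logout    3749
view      1075
take 2 rows with largest kbytes:
        kbytes
action        
logout    3749
buy       3571
add column kbytes_x10 = t['kbytes'] * 10:
        kbytes  kbytes_x10
action                    
logout    3749       37490
buy       3571       35710
Reading off the sum of column 'kbytes_x10', we get 73200.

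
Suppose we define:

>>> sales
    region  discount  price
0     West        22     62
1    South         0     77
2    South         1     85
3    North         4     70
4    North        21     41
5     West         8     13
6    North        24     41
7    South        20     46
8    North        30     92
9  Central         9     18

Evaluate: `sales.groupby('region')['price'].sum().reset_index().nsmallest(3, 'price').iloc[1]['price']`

75

group by region, sum of price:
region
Central     18
North      244
South      208
West        75
Name: price, dtype: int64
reset_index():
    region  price
0  Central     18
1    North    244
2    South    208
3     West     75
take 3 rows with smallest price:
    region  price
0  Central     18
3     West     75
2    South    208
Then the value at position 1, column 'price': 75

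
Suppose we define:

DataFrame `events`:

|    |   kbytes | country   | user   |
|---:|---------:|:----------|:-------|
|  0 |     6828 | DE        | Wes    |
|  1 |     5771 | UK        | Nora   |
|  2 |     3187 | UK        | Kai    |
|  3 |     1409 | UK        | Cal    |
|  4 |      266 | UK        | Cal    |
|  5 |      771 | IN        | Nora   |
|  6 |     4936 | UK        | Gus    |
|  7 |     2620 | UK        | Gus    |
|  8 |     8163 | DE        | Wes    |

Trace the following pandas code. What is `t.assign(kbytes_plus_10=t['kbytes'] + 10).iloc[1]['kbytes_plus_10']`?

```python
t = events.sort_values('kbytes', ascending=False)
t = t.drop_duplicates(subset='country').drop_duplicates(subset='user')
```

sort by kbytes descending:
   kbytes country  user
8    8163      DE   Wes
0    6828      DE   Wes
1    5771      UK  Nora
6    4936      UK   Gus
2    3187      UK   Kai
7    2620      UK   Gus
3    1409      UK   Cal
5     771      IN  Nora
4     266      UK   Cal
drop duplicate country (keep=first):
   kbytes country  user
8    8163      DE   Wes
1    5771      UK  Nora
5     771      IN  Nora
drop duplicate user (keep=first):
   kbytes country  user
8    8163      DE   Wes
1    5771      UK  Nora
add column kbytes_plus_10 = t['kbytes'] + 10:
   kbytes country  user  kbytes_plus_10
8    8163      DE   Wes            8173
1    5771      UK  Nora            5781
Hence 5781.

5781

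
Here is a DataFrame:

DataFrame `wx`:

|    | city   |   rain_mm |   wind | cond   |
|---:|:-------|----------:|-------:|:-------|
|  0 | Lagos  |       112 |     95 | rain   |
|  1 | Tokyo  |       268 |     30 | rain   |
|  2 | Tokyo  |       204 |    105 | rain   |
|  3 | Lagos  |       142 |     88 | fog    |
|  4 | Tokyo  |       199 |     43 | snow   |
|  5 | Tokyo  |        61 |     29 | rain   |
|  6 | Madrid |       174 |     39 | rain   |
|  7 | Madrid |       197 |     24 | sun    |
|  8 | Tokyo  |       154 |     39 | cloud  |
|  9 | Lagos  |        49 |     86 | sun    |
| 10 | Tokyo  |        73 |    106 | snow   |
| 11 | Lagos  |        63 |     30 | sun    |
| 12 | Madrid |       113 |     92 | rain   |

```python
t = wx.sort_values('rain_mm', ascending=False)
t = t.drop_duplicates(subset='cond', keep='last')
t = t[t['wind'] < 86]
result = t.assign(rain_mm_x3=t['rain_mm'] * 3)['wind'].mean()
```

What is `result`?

34.0

sort by rain_mm descending:
      city  rain_mm  wind   cond
1    Tokyo      268    30   rain
2    Tokyo      204   105   rain
4    Tokyo      199    43   snow
7   Madrid      197    24    sun
6   Madrid      174    39   rain
8    Tokyo      154    39  cloud
3    Lagos      142    88    fog
12  Madrid      113    92   rain
0    Lagos      112    95   rain
10   Tokyo       73   106   snow
11   Lagos       63    30    sun
5    Tokyo       61    29   rain
9    Lagos       49    86    sun
drop duplicate cond (keep=last):
     city  rain_mm  wind   cond
8   Tokyo      154    39  cloud
3   Lagos      142    88    fog
10  Tokyo       73   106   snow
5   Tokyo       61    29   rain
9   Lagos       49    86    sun
filter rows where wind < 86:
    city  rain_mm  wind   cond
8  Tokyo      154    39  cloud
5  Tokyo       61    29   rain
add column rain_mm_x3 = t['rain_mm'] * 3:
    city  rain_mm  wind   cond  rain_mm_x3
8  Tokyo      154    39  cloud         462
5  Tokyo       61    29   rain         183
So mean() = 34.0.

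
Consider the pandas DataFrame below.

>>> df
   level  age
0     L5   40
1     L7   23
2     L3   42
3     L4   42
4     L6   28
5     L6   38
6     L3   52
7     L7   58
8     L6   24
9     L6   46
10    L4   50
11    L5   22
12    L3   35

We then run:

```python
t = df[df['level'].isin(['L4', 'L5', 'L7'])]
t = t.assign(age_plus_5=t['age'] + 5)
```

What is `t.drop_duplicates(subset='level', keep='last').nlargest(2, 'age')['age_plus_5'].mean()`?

filter rows where level in ['L4', 'L5', 'L7']:
   level  age
0     L5   40
1     L7   23
3     L4   42
7     L7   58
10    L4   50
11    L5   22
add column age_plus_5 = t['age'] + 5:
   level  age  age_plus_5
0     L5   40          45
1     L7   23          28
3     L4   42          47
7     L7   58          63
10    L4   50          55
11    L5   22          27
drop duplicate level (keep=last):
   level  age  age_plus_5
7     L7   58          63
10    L4   50          55
11    L5   22          27
take 2 rows with largest age:
   level  age  age_plus_5
7     L7   58          63
10    L4   50          55
Taking the mean of column 'age_plus_5' gives 59.0.

59.0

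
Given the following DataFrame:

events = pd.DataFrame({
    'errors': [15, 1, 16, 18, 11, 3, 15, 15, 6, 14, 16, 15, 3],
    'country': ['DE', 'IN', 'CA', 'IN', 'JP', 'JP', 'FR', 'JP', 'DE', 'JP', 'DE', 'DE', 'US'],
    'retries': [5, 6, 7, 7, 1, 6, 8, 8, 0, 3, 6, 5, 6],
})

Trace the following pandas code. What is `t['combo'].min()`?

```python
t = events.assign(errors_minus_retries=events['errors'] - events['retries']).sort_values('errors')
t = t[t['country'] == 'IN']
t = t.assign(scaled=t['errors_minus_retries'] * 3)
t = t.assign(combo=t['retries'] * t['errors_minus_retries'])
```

-30

add column errors_minus_retries = events['errors'] - events['retries']:
    errors country  retries  errors_minus_retries
0       15      DE        5                    10
1        1      IN        6                    -5
2       16      CA        7                     9
3       18      IN        7                    11
4       11      JP        1                    10
5        3      JP        6                    -3
6       15      FR        8                     7
7       15      JP        8                     7
8        6      DE        0                     6
9       14      JP        3                    11
10      16      DE        6                    10
11      15      DE        5                    10
12       3      US        6                    -3
sort by errors:
    errors country  retries  errors_minus_retries
1        1      IN        6                    -5
5        3      JP        6                    -3
12       3      US        6                    -3
8        6      DE        0                     6
4       11      JP        1                    10
9       14      JP        3                    11
0       15      DE        5                    10
6       15      FR        8                     7
7       15      JP        8                     7
11      15      DE        5                    10
2       16      CA        7                     9
10      16      DE        6                    10
3       18      IN        7                    11
filter rows where country == 'IN':
   errors country  retries  errors_minus_retries
1       1      IN        6                    -5
3      18      IN        7                    11
add column scaled = t['errors_minus_retries'] * 3:
   errors country  retries  errors_minus_retries  scaled
1       1      IN        6                    -5     -15
3      18      IN        7                    11      33
add column combo = t['retries'] * t['errors_minus_retries']:
   errors country  retries  errors_minus_retries  scaled  combo
1       1      IN        6                    -5     -15    -30
3      18      IN        7                    11      33     77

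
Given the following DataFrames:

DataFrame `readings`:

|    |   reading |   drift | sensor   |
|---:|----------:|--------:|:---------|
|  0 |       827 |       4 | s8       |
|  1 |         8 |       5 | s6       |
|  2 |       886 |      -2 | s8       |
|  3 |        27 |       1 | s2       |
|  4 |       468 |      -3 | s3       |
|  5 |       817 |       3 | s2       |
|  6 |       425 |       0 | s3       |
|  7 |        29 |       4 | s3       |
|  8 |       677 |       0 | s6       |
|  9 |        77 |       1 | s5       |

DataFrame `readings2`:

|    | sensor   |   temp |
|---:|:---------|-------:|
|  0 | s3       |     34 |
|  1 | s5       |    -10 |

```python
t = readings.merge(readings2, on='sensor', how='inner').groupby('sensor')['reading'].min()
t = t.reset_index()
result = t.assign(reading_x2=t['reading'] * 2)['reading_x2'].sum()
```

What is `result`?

merge on 'sensor' (how='inner') → 4 rows:
   reading  drift sensor  temp
0      468     -3     s3    34
1      425      0     s3    34
2       29      4     s3    34
3       77      1     s5   -10
group by sensor, min of reading:
sensor
s3    29
s5    77
Name: reading, dtype: int64
reset_index():
  sensor  reading
0     s3       29
1     s5       77
add column reading_x2 = t['reading'] * 2:
  sensor  reading  reading_x2
0     s3       29          58
1     s5       77         154

212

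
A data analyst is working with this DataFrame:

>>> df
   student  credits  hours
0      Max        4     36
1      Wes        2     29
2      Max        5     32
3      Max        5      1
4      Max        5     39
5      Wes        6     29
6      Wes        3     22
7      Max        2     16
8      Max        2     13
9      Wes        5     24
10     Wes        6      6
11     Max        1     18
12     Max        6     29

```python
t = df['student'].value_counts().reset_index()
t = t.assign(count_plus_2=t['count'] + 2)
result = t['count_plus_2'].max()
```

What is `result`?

value_counts of student:
student
Max    8
Wes    5
Name: count, dtype: int64
reset_index():
  student  count
0     Max      8
1     Wes      5
add column count_plus_2 = t['count'] + 2:
  student  count  count_plus_2
0     Max      8            10
1     Wes      5             7

10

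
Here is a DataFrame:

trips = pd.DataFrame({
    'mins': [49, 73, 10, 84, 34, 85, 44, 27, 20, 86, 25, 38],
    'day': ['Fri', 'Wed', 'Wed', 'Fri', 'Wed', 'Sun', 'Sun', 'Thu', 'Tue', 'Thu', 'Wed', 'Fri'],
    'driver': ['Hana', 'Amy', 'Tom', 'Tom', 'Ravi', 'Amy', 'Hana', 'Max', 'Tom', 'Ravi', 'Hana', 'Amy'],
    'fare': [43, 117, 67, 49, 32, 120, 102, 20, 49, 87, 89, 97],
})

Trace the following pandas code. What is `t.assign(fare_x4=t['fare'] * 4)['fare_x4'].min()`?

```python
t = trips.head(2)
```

take first 2 rows:
   mins  day driver  fare
0    49  Fri   Hana    43
1    73  Wed    Amy   117
add column fare_x4 = t['fare'] * 4:
   mins  day driver  fare  fare_x4
0    49  Fri   Hana    43      172
1    73  Wed    Amy   117      468

172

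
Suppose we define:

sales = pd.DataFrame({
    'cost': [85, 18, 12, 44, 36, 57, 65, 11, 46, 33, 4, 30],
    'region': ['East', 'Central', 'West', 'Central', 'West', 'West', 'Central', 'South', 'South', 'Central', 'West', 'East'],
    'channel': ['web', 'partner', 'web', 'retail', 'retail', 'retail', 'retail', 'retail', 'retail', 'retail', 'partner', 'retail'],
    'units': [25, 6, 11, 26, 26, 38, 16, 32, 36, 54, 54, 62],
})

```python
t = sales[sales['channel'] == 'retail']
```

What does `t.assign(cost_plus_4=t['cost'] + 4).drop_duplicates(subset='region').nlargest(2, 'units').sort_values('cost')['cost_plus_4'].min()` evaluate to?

15

filter rows where channel == 'retail':
    cost   region channel  units
3     44  Central  retail     26
4     36     West  retail     26
5     57     West  retail     38
6     65  Central  retail     16
7     11    South  retail     32
8     46    South  retail     36
9     33  Central  retail     54
11    30     East  retail     62
add column cost_plus_4 = t['cost'] + 4:
    cost   region channel  units  cost_plus_4
3     44  Central  retail     26           48
4     36     West  retail     26           40
5     57     West  retail     38           61
6     65  Central  retail     16           69
7     11    South  retail     32           15
8     46    South  retail     36           50
9     33  Central  retail     54           37
11    30     East  retail     62           34
drop duplicate region (keep=first):
    cost   region channel  units  cost_plus_4
3     44  Central  retail     26           48
4     36     West  retail     26           40
7     11    South  retail     32           15
11    30     East  retail     62           34
take 2 rows with largest units:
    cost region channel  units  cost_plus_4
11    30   East  retail     62           34
7     11  South  retail     32           15
sort by cost:
    cost region channel  units  cost_plus_4
7     11  South  retail     32           15
11    30   East  retail     62           34
Reading off the min of column 'cost_plus_4', we get 15.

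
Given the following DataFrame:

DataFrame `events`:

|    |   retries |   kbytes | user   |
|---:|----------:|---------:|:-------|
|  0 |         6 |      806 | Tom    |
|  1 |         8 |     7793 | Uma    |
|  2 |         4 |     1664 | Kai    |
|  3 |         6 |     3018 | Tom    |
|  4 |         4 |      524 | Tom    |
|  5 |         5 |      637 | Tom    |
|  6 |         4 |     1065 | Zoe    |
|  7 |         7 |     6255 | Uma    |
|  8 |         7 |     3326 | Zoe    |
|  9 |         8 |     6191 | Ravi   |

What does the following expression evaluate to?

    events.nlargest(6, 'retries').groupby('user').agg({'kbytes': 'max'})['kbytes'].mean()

take 6 rows with largest retries:
   retries  kbytes  user
1        8    7793   Uma
9        8    6191  Ravi
7        7    6255   Uma
8        7    3326   Zoe
0        6     806   Tom
3        6    3018   Tom
group by user, max of kbytes:
      kbytes
user        
Ravi    6191
Tom     3018
Uma     7793
Zoe     3326
Finally, mean of column 'kbytes' = 5082.0.

5082.0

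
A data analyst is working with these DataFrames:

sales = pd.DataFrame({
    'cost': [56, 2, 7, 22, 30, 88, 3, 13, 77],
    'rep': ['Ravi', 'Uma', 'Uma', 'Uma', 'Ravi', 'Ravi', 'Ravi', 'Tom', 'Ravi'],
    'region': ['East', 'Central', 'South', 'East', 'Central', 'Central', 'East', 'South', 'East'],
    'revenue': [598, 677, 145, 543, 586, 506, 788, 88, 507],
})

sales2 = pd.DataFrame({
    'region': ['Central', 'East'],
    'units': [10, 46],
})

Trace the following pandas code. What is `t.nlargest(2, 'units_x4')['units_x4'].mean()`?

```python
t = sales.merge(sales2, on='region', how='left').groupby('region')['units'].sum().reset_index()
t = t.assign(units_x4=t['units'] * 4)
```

merge on 'region' (how='left') → 9 rows:
   cost   rep   region  revenue  units
0    56  Ravi     East      598   46.0
1     2   Uma  Central      677   10.0
2     7   Uma    South      145    NaN
3    22   Uma     East      543   46.0
4    30  Ravi  Central      586   10.0
5    88  Ravi  Central      506   10.0
6     3  Ravi     East      788   46.0
7    13   Tom    South       88    NaN
8    77  Ravi     East      507   46.0
group by region, sum of units:
region
Central     30.0
East       184.0
South        0.0
Name: units, dtype: float64
reset_index():
    region  units
0  Central   30.0
1     East  184.0
2    South    0.0
add column units_x4 = t['units'] * 4:
    region  units  units_x4
0  Central   30.0     120.0
1     East  184.0     736.0
2    South    0.0       0.0
take 2 rows with largest units_x4:
    region  units  units_x4
1     East  184.0     736.0
0  Central   30.0     120.0

428.0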